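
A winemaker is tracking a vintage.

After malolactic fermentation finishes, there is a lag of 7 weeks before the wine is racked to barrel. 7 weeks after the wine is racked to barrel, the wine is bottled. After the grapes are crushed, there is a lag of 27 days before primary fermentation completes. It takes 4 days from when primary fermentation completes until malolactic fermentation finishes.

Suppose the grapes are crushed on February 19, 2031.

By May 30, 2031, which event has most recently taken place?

The grapes are crushed: Feb 19, 2031.
Primary fermentation completes: Feb 19, 2031 + 27 days = Mar 18, 2031.
Malolactic fermentation finishes: Mar 18, 2031 + 4 days = Mar 22, 2031.
The wine is racked to barrel: Mar 22, 2031 + 7 weeks = May 10, 2031.
The wine is bottled: May 10, 2031 + 7 weeks = Jun 28, 2031.
May 30, 2031 falls between when the wine is racked to barrel (May 10, 2031) and when the wine is bottled (Jun 28, 2031).

The wine is racked to barrel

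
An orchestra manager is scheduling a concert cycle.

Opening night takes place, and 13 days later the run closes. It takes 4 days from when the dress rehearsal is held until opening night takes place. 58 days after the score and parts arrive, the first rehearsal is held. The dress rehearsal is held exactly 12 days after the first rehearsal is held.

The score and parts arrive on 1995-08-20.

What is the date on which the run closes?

The score and parts arrive: Aug 20, 1995.
The first rehearsal is held: Aug 20, 1995 + 58 days = Oct 17, 1995.
The dress rehearsal is held: Oct 17, 1995 + 12 days = Oct 29, 1995.
Opening night takes place: Oct 29, 1995 + 4 days = Nov 2, 1995.
The run closes: Nov 2, 1995 + 13 days = Nov 15, 1995.

1995-11-15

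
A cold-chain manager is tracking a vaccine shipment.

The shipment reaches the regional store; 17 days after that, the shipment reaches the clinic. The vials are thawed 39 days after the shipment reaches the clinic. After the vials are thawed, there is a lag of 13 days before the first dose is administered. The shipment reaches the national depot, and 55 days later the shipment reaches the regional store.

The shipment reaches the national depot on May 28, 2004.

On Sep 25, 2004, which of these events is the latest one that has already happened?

The shipment reaches the national depot: May 28, 2004.
The shipment reaches the regional store: May 28, 2004 + 55 days = Jul 22, 2004.
The shipment reaches the clinic: Jul 22, 2004 + 17 days = Aug 8, 2004.
The vials are thawed: Aug 8, 2004 + 39 days = Sep 16, 2004.
The first dose is administered: Sep 16, 2004 + 13 days = Sep 29, 2004.
Sep 25, 2004 falls between when the vials are thawed (Sep 16, 2004) and when the first dose is administered (Sep 29, 2004).

The vials are thawed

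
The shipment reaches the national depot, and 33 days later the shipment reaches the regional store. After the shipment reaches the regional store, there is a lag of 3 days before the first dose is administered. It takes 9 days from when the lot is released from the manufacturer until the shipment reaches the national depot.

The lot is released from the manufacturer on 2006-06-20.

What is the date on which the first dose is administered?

2006-08-04

The lot is released from the manufacturer: Jun 20, 2006.
The shipment reaches the national depot: Jun 20, 2006 + 9 days = Jun 29, 2006.
The shipment reaches the regional store: Jun 29, 2006 + 33 days = Aug 1, 2006.
The first dose is administered: Aug 1, 2006 + 3 days = Aug 4, 2006.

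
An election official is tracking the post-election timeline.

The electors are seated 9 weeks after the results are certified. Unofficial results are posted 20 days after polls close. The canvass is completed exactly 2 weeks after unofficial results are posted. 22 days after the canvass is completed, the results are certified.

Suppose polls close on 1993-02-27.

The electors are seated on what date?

1993-06-26

Polls close: Feb 27, 1993.
Unofficial results are posted: Feb 27, 1993 + 20 days = Mar 19, 1993.
The canvass is completed: Mar 19, 1993 + 2 weeks = Apr 2, 1993.
The results are certified: Apr 2, 1993 + 22 days = Apr 24, 1993.
The electors are seated: Apr 24, 1993 + 9 weeks = Jun 26, 1993.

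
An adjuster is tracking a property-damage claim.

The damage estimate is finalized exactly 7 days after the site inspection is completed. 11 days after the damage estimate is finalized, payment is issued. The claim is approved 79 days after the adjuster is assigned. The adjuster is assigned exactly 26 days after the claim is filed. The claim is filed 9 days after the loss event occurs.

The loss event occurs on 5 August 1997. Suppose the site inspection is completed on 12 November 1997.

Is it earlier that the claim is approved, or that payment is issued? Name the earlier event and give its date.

The claim is approved — 27 November 1997

The loss event occurs: Aug 5, 1997.
The claim is filed: Aug 5, 1997 + 9 days = Aug 14, 1997.
The adjuster is assigned: Aug 14, 1997 + 26 days = Sep 9, 1997.
The claim is approved: Sep 9, 1997 + 79 days = Nov 27, 1997.
The site inspection is completed: Nov 12, 1997.
The damage estimate is finalized: Nov 12, 1997 + 7 days = Nov 19, 1997.
Payment is issued: Nov 19, 1997 + 11 days = Nov 30, 1997.
Comparing: the claim is approved on Nov 27, 1997 vs payment is issued on Nov 30, 1997. Earlier: the claim is approved.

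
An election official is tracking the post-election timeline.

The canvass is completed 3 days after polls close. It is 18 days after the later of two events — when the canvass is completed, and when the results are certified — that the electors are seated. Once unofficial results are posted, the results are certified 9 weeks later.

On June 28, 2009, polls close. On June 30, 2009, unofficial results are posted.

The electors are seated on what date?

Polls close: Jun 28, 2009.
The canvass is completed: Jun 28, 2009 + 3 days = Jul 1, 2009.
Unofficial results are posted: Jun 30, 2009.
The results are certified: Jun 30, 2009 + 9 weeks = Sep 1, 2009.
Both prerequisites met — the canvass is completed (Jul 1, 2009), the results are certified (Sep 1, 2009); the later is Sep 1, 2009.
The electors are seated: Sep 1, 2009 + 18 days = Sep 19, 2009.

September 19, 2009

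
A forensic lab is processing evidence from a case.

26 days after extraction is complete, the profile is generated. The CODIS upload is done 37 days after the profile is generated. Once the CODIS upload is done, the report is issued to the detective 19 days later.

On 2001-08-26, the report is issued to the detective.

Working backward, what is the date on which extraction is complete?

2001-06-05

The report is issued to the detective: Aug 26, 2001.
The CODIS upload is done: Aug 26, 2001 − 19 days = Aug 7, 2001.
The profile is generated: Aug 7, 2001 − 37 days = Jul 1, 2001.
Extraction is complete: Jul 1, 2001 − 26 days = Jun 5, 2001.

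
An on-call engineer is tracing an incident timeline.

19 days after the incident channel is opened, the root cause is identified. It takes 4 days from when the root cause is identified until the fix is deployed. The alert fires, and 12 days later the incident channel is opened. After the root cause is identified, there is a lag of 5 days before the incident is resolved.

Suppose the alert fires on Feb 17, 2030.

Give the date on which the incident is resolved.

The alert fires: Feb 17, 2030.
The incident channel is opened: Feb 17, 2030 + 12 days = Mar 1, 2030.
The root cause is identified: Mar 1, 2030 + 19 days = Mar 20, 2030.
The incident is resolved: Mar 20, 2030 + 5 days = Mar 25, 2030.

Mar 25, 2030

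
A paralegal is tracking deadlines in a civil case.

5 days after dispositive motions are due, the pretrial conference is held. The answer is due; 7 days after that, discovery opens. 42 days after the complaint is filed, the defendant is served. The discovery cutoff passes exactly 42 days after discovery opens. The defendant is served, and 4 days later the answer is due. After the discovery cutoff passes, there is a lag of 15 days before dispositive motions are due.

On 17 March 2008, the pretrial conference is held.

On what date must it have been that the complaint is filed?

23 November 2007

The pretrial conference is held: Mar 17, 2008.
Dispositive motions are due: Mar 17, 2008 − 5 days = Mar 12, 2008.
The discovery cutoff passes: Mar 12, 2008 − 15 days = Feb 26, 2008.
Discovery opens: Feb 26, 2008 − 42 days = Jan 15, 2008.
The answer is due: Jan 15, 2008 − 7 days = Jan 8, 2008.
The defendant is served: Jan 8, 2008 − 4 days = Jan 4, 2008.
The complaint is filed: Jan 4, 2008 − 42 days = Nov 23, 2007.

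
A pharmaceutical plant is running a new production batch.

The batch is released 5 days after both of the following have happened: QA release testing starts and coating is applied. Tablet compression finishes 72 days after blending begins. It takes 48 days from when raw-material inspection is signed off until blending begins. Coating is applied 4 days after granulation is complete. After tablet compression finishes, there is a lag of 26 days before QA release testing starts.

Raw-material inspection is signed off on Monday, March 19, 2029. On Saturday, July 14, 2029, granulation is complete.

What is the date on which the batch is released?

Raw-material inspection is signed off: Mar 19, 2029.
Blending begins: Mar 19, 2029 + 48 days = May 6, 2029.
Tablet compression finishes: May 6, 2029 + 72 days = Jul 17, 2029.
QA release testing starts: Jul 17, 2029 + 26 days = Aug 12, 2029.
Granulation is complete: Jul 14, 2029.
Coating is applied: Jul 14, 2029 + 4 days = Jul 18, 2029.
Both prerequisites met — QA release testing starts (Aug 12, 2029), coating is applied (Jul 18, 2029); the later is Aug 12, 2029.
The batch is released: Aug 12, 2029 + 5 days = Aug 17, 2029.

Friday, August 17, 2029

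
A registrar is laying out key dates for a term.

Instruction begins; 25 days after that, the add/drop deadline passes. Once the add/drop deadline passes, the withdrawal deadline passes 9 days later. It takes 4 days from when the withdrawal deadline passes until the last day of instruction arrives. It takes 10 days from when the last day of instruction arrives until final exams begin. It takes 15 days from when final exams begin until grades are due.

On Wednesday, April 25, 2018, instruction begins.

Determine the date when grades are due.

Wednesday, June 27, 2018

Instruction begins: Apr 25, 2018.
The add/drop deadline passes: Apr 25, 2018 + 25 days = May 20, 2018.
The withdrawal deadline passes: May 20, 2018 + 9 days = May 29, 2018.
The last day of instruction arrives: May 29, 2018 + 4 days = Jun 2, 2018.
Final exams begin: Jun 2, 2018 + 10 days = Jun 12, 2018.
Grades are due: Jun 12, 2018 + 15 days = Jun 27, 2018.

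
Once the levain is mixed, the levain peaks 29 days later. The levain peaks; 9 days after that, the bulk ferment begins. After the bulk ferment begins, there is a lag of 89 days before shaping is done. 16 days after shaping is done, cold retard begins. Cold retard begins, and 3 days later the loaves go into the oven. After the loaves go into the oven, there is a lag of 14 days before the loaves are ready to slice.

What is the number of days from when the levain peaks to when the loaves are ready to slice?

Causal path: the levain peaks → the bulk ferment begins → shaping is done → cold retard begins → the loaves go into the oven → the loaves are ready to slice.
Total delay along the path: 9 + 89 + 16 + 3 + 14 = 131 days.

131 days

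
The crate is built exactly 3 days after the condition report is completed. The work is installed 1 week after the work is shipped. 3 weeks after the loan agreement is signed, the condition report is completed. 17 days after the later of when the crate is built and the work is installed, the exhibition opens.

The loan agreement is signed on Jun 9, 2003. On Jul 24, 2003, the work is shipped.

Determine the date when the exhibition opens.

The loan agreement is signed: Jun 9, 2003.
The condition report is completed: Jun 9, 2003 + 3 weeks = Jun 30, 2003.
The crate is built: Jun 30, 2003 + 3 days = Jul 3, 2003.
The work is shipped: Jul 24, 2003.
The work is installed: Jul 24, 2003 + 1 week = Jul 31, 2003.
Both prerequisites met — the crate is built (Jul 3, 2003), the work is installed (Jul 31, 2003); the later is Jul 31, 2003.
The exhibition opens: Jul 31, 2003 + 17 days = Aug 17, 2003.

Aug 17, 2003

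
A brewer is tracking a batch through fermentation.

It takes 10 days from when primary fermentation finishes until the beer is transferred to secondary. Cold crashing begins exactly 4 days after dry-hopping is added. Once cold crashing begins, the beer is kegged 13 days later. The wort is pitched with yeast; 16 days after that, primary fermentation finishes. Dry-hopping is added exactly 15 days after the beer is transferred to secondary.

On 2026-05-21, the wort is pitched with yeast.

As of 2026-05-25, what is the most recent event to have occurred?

The wort is pitched with yeast: May 21, 2026.
Primary fermentation finishes: May 21, 2026 + 16 days = Jun 6, 2026.
The beer is transferred to secondary: Jun 6, 2026 + 10 days = Jun 16, 2026.
Dry-hopping is added: Jun 16, 2026 + 15 days = Jul 1, 2026.
Cold crashing begins: Jul 1, 2026 + 4 days = Jul 5, 2026.
The beer is kegged: Jul 5, 2026 + 13 days = Jul 18, 2026.
May 25, 2026 falls between when the wort is pitched with yeast (May 21, 2026) and when primary fermentation finishes (Jun 6, 2026).

The wort is pitched with yeast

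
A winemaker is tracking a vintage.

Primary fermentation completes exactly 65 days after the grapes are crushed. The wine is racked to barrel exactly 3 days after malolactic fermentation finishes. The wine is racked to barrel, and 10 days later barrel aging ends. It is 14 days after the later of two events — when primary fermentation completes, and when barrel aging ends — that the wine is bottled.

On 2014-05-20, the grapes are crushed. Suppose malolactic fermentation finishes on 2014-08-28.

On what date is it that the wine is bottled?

2014-09-24

The grapes are crushed: May 20, 2014.
Primary fermentation completes: May 20, 2014 + 65 days = Jul 24, 2014.
Malolactic fermentation finishes: Aug 28, 2014.
The wine is racked to barrel: Aug 28, 2014 + 3 days = Aug 31, 2014.
Barrel aging ends: Aug 31, 2014 + 10 days = Sep 10, 2014.
Both prerequisites met — primary fermentation completes (Jul 24, 2014), barrel aging ends (Sep 10, 2014); the later is Sep 10, 2014.
The wine is bottled: Sep 10, 2014 + 14 days = Sep 24, 2014.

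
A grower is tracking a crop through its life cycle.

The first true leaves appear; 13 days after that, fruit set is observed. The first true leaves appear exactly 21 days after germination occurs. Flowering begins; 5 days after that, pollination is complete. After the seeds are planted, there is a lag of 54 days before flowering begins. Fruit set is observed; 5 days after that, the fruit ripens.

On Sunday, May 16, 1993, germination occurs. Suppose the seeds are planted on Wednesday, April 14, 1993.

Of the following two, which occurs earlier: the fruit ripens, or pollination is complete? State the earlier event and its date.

Pollination is complete — Saturday, June 12, 1993

Germination occurs: May 16, 1993.
The first true leaves appear: May 16, 1993 + 21 days = Jun 6, 1993.
Fruit set is observed: Jun 6, 1993 + 13 days = Jun 19, 1993.
The fruit ripens: Jun 19, 1993 + 5 days = Jun 24, 1993.
The seeds are planted: Apr 14, 1993.
Flowering begins: Apr 14, 1993 + 54 days = Jun 7, 1993.
Pollination is complete: Jun 7, 1993 + 5 days = Jun 12, 1993.
Comparing: the fruit ripens on Jun 24, 1993 vs pollination is complete on Jun 12, 1993. Earlier: pollination is complete.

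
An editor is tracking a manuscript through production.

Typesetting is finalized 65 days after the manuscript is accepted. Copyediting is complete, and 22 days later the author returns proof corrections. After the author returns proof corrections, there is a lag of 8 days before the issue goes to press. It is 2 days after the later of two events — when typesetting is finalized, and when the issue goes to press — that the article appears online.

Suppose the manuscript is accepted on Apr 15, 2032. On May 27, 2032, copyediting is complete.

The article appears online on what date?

The manuscript is accepted: Apr 15, 2032.
Typesetting is finalized: Apr 15, 2032 + 65 days = Jun 19, 2032.
Copyediting is complete: May 27, 2032.
The author returns proof corrections: May 27, 2032 + 22 days = Jun 18, 2032.
The issue goes to press: Jun 18, 2032 + 8 days = Jun 26, 2032.
Both prerequisites met — typesetting is finalized (Jun 19, 2032), the issue goes to press (Jun 26, 2032); the later is Jun 26, 2032.
The article appears online: Jun 26, 2032 + 2 days = Jun 28, 2032.

Jun 28, 2032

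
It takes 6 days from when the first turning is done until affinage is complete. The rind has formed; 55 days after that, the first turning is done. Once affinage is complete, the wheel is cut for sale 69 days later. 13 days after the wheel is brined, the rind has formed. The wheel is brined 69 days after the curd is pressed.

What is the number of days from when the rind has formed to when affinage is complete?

Causal path: the rind has formed → the first turning is done → affinage is complete.
Total delay along the path: 55 + 6 = 61 days.

61 days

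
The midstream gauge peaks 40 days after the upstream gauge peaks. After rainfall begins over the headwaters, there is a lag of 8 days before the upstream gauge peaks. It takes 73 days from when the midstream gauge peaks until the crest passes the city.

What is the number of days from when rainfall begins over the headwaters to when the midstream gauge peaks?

Causal path: rainfall begins over the headwaters → the upstream gauge peaks → the midstream gauge peaks.
Total delay along the path: 8 + 40 = 48 days.

48 days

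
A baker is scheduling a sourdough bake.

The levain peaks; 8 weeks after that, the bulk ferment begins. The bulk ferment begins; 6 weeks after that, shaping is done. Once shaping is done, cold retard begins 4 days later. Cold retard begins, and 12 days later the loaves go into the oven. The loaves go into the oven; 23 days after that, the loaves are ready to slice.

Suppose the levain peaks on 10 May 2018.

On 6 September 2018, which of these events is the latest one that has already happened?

The levain peaks: May 10, 2018.
The bulk ferment begins: May 10, 2018 + 8 weeks = Jul 5, 2018.
Shaping is done: Jul 5, 2018 + 6 weeks = Aug 16, 2018.
Cold retard begins: Aug 16, 2018 + 4 days = Aug 20, 2018.
The loaves go into the oven: Aug 20, 2018 + 12 days = Sep 1, 2018.
The loaves are ready to slice: Sep 1, 2018 + 23 days = Sep 24, 2018.
Sep 6, 2018 falls between when the loaves go into the oven (Sep 1, 2018) and when the loaves are ready to slice (Sep 24, 2018).

The loaves go into the oven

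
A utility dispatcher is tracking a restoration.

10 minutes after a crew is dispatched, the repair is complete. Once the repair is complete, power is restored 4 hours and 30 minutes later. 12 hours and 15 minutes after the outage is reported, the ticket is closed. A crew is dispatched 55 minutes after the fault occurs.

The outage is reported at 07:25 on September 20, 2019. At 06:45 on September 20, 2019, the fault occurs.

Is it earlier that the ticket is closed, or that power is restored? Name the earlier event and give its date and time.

The outage is reported: 07:25 Sep 20, 2019.
The ticket is closed: 07:25 Sep 20, 2019 + 12h15m = 19:40 Sep 20, 2019.
The fault occurs: 06:45 Sep 20, 2019.
A crew is dispatched: 06:45 Sep 20, 2019 + 55m = 07:40 Sep 20, 2019.
The repair is complete: 07:40 Sep 20, 2019 + 10m = 07:50 Sep 20, 2019.
Power is restored: 07:50 Sep 20, 2019 + 4h30m = 12:20 Sep 20, 2019.
Comparing: the ticket is closed at 19:40 Sep 20, 2019 vs power is restored at 12:20 Sep 20, 2019. Earlier: power is restored.

Power is restored — 12:20 on September 20, 2019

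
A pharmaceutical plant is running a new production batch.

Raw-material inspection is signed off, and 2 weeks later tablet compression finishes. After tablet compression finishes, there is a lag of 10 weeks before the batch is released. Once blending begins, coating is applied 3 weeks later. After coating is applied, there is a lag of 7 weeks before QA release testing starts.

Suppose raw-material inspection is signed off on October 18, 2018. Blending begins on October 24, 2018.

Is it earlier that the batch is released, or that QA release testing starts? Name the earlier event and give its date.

Raw-material inspection is signed off: Oct 18, 2018.
Tablet compression finishes: Oct 18, 2018 + 2 weeks = Nov 1, 2018.
The batch is released: Nov 1, 2018 + 10 weeks = Jan 10, 2019.
Blending begins: Oct 24, 2018.
Coating is applied: Oct 24, 2018 + 3 weeks = Nov 14, 2018.
QA release testing starts: Nov 14, 2018 + 7 weeks = Jan 2, 2019.
Comparing: the batch is released on Jan 10, 2019 vs QA release testing starts on Jan 2, 2019. Earlier: QA release testing starts.

QA release testing starts — January 2, 2019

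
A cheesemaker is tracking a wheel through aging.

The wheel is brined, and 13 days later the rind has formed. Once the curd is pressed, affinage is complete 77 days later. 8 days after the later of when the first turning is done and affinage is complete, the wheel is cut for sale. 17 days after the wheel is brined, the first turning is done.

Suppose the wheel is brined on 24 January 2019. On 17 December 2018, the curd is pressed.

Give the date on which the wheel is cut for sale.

The wheel is brined: Jan 24, 2019.
The first turning is done: Jan 24, 2019 + 17 days = Feb 10, 2019.
The curd is pressed: Dec 17, 2018.
Affinage is complete: Dec 17, 2018 + 77 days = Mar 4, 2019.
Both prerequisites met — the first turning is done (Feb 10, 2019), affinage is complete (Mar 4, 2019); the later is Mar 4, 2019.
The wheel is cut for sale: Mar 4, 2019 + 8 days = Mar 12, 2019.

12 March 2019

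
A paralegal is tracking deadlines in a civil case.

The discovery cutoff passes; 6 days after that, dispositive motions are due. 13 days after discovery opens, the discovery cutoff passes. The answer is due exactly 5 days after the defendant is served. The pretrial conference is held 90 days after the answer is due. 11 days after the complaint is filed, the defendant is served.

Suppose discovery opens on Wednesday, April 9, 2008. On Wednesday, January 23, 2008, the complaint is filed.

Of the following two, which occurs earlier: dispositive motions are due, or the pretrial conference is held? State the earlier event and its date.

Discovery opens: Apr 9, 2008.
The discovery cutoff passes: Apr 9, 2008 + 13 days = Apr 22, 2008.
Dispositive motions are due: Apr 22, 2008 + 6 days = Apr 28, 2008.
The complaint is filed: Jan 23, 2008.
The defendant is served: Jan 23, 2008 + 11 days = Feb 3, 2008.
The answer is due: Feb 3, 2008 + 5 days = Feb 8, 2008.
The pretrial conference is held: Feb 8, 2008 + 90 days = May 8, 2008.
Comparing: dispositive motions are due on Apr 28, 2008 vs the pretrial conference is held on May 8, 2008. Earlier: dispositive motions are due.

Dispositive motions are due — Monday, April 28, 2008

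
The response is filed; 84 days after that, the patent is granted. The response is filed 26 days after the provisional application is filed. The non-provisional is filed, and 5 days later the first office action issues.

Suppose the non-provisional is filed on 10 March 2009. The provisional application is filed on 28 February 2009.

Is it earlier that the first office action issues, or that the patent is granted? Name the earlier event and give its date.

The non-provisional is filed: Mar 10, 2009.
The first office action issues: Mar 10, 2009 + 5 days = Mar 15, 2009.
The provisional application is filed: Feb 28, 2009.
The response is filed: Feb 28, 2009 + 26 days = Mar 26, 2009.
The patent is granted: Mar 26, 2009 + 84 days = Jun 18, 2009.
Comparing: the first office action issues on Mar 15, 2009 vs the patent is granted on Jun 18, 2009. Earlier: the first office action issues.

The first office action issues — 15 March 2009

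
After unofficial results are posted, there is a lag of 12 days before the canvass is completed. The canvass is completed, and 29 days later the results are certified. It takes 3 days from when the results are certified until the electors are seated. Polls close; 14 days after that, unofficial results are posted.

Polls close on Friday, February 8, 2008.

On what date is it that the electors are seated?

Polls close: Feb 8, 2008.
Unofficial results are posted: Feb 8, 2008 + 14 days = Feb 22, 2008.
The canvass is completed: Feb 22, 2008 + 12 days = Mar 5, 2008.
The results are certified: Mar 5, 2008 + 29 days = Apr 3, 2008.
The electors are seated: Apr 3, 2008 + 3 days = Apr 6, 2008.

Sunday, April 6, 2008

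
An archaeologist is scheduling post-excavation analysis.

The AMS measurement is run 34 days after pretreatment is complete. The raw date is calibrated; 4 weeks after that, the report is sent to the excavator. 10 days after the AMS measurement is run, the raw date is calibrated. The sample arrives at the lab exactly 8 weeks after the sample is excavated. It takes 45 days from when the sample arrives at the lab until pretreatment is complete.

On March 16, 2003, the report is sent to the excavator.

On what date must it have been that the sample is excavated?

September 24, 2002

The report is sent to the excavator: Mar 16, 2003.
The raw date is calibrated: Mar 16, 2003 − 4 weeks = Feb 16, 2003.
The AMS measurement is run: Feb 16, 2003 − 10 days = Feb 6, 2003.
Pretreatment is complete: Feb 6, 2003 − 34 days = Jan 3, 2003.
The sample arrives at the lab: Jan 3, 2003 − 45 days = Nov 19, 2002.
The sample is excavated: Nov 19, 2002 − 8 weeks = Sep 24, 2002.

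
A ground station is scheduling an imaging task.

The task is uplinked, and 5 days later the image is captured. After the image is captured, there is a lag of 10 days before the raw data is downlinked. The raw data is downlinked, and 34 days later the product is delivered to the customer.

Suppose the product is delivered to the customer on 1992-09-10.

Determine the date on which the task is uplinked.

The product is delivered to the customer: Sep 10, 1992.
The raw data is downlinked: Sep 10, 1992 − 34 days = Aug 7, 1992.
The image is captured: Aug 7, 1992 − 10 days = Jul 28, 1992.
The task is uplinked: Jul 28, 1992 − 5 days = Jul 23, 1992.

1992-07-23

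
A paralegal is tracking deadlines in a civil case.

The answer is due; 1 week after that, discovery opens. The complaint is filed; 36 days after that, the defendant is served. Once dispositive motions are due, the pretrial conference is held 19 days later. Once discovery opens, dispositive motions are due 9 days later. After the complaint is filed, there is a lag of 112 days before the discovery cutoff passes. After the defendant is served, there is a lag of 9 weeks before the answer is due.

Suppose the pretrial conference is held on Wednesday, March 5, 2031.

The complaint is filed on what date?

The pretrial conference is held: Mar 5, 2031.
Dispositive motions are due: Mar 5, 2031 − 19 days = Feb 14, 2031.
Discovery opens: Feb 14, 2031 − 9 days = Feb 5, 2031.
The answer is due: Feb 5, 2031 − 1 week = Jan 29, 2031.
The defendant is served: Jan 29, 2031 − 9 weeks = Nov 27, 2030.
The complaint is filed: Nov 27, 2030 − 36 days = Oct 22, 2030.

Tuesday, October 22, 2030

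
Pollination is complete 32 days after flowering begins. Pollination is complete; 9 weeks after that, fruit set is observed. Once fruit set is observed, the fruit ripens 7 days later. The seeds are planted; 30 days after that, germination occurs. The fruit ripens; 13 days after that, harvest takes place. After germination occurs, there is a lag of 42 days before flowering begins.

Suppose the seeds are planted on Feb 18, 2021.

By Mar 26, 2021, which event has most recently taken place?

Germination occurs

The seeds are planted: Feb 18, 2021.
Germination occurs: Feb 18, 2021 + 30 days = Mar 20, 2021.
Flowering begins: Mar 20, 2021 + 42 days = May 1, 2021.
Pollination is complete: May 1, 2021 + 32 days = Jun 2, 2021.
Fruit set is observed: Jun 2, 2021 + 9 weeks = Aug 4, 2021.
The fruit ripens: Aug 4, 2021 + 7 days = Aug 11, 2021.
Harvest takes place: Aug 11, 2021 + 13 days = Aug 24, 2021.
Mar 26, 2021 falls between when germination occurs (Mar 20, 2021) and when flowering begins (May 1, 2021).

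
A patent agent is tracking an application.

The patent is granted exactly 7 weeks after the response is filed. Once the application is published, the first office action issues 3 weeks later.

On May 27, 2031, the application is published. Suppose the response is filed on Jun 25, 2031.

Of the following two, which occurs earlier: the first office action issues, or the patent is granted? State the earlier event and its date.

The first office action issues — Jun 17, 2031

The application is published: May 27, 2031.
The first office action issues: May 27, 2031 + 3 weeks = Jun 17, 2031.
The response is filed: Jun 25, 2031.
The patent is granted: Jun 25, 2031 + 7 weeks = Aug 13, 2031.
Comparing: the first office action issues on Jun 17, 2031 vs the patent is granted on Aug 13, 2031. Earlier: the first office action issues.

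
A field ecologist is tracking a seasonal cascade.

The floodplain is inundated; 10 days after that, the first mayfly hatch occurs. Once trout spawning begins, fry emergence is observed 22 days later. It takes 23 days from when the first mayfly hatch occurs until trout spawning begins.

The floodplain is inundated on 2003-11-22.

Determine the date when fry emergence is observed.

2004-01-16

The floodplain is inundated: Nov 22, 2003.
The first mayfly hatch occurs: Nov 22, 2003 + 10 days = Dec 2, 2003.
Trout spawning begins: Dec 2, 2003 + 23 days = Dec 25, 2003.
Fry emergence is observed: Dec 25, 2003 + 22 days = Jan 16, 2004.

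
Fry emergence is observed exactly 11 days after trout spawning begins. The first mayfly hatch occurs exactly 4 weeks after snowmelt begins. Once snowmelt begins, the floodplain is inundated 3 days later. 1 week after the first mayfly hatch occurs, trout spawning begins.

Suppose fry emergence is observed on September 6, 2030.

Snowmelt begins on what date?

July 22, 2030

Fry emergence is observed: Sep 6, 2030.
Trout spawning begins: Sep 6, 2030 − 11 days = Aug 26, 2030.
The first mayfly hatch occurs: Aug 26, 2030 − 1 week = Aug 19, 2030.
Snowmelt begins: Aug 19, 2030 − 4 weeks = Jul 22, 2030.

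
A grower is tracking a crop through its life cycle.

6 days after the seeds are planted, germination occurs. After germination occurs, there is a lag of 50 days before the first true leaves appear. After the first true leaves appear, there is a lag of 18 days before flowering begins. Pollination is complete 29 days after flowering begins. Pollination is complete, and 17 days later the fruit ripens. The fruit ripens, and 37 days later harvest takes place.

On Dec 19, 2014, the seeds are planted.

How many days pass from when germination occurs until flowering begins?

Causal path: germination occurs → the first true leaves appear → flowering begins.
Total delay along the path: 50 + 18 = 68 days.

68 days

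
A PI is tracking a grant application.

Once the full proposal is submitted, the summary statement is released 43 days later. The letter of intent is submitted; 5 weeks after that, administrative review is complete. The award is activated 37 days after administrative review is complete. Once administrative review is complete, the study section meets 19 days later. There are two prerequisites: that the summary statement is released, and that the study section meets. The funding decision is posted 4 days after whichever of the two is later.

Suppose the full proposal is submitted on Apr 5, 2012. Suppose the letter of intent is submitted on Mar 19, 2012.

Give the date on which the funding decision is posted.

The full proposal is submitted: Apr 5, 2012.
The summary statement is released: Apr 5, 2012 + 43 days = May 18, 2012.
The letter of intent is submitted: Mar 19, 2012.
Administrative review is complete: Mar 19, 2012 + 5 weeks = Apr 23, 2012.
The study section meets: Apr 23, 2012 + 19 days = May 12, 2012.
Both prerequisites met — the summary statement is released (May 18, 2012), the study section meets (May 12, 2012); the later is May 18, 2012.
The funding decision is posted: May 18, 2012 + 4 days = May 22, 2012.

May 22, 2012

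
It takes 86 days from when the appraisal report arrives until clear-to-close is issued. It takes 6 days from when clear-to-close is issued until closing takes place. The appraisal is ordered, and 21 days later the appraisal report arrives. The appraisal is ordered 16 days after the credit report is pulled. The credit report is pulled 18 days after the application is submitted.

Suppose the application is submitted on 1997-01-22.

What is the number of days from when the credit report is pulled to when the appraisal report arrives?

37 days

Causal path: the credit report is pulled → the appraisal is ordered → the appraisal report arrives.
Total delay along the path: 16 + 21 = 37 days.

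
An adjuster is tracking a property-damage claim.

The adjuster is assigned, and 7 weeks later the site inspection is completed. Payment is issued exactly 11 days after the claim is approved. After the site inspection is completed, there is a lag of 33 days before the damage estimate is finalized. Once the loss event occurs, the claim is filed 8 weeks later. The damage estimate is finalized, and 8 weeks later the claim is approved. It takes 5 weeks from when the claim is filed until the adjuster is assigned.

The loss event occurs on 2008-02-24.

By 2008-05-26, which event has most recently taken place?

The loss event occurs: Feb 24, 2008.
The claim is filed: Feb 24, 2008 + 8 weeks = Apr 20, 2008.
The adjuster is assigned: Apr 20, 2008 + 5 weeks = May 25, 2008.
The site inspection is completed: May 25, 2008 + 7 weeks = Jul 13, 2008.
The damage estimate is finalized: Jul 13, 2008 + 33 days = Aug 15, 2008.
The claim is approved: Aug 15, 2008 + 8 weeks = Oct 10, 2008.
Payment is issued: Oct 10, 2008 + 11 days = Oct 21, 2008.
May 26, 2008 falls between when the adjuster is assigned (May 25, 2008) and when the site inspection is completed (Jul 13, 2008).

The adjuster is assigned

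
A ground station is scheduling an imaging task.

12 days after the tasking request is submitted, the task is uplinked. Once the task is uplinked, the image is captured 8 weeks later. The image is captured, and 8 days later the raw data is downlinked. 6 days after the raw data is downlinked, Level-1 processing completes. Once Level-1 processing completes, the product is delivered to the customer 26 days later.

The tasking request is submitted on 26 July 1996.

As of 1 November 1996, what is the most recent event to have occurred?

Level-1 processing completes

The tasking request is submitted: Jul 26, 1996.
The task is uplinked: Jul 26, 1996 + 12 days = Aug 7, 1996.
The image is captured: Aug 7, 1996 + 8 weeks = Oct 2, 1996.
The raw data is downlinked: Oct 2, 1996 + 8 days = Oct 10, 1996.
Level-1 processing completes: Oct 10, 1996 + 6 days = Oct 16, 1996.
The product is delivered to the customer: Oct 16, 1996 + 26 days = Nov 11, 1996.
Nov 1, 1996 falls between when Level-1 processing completes (Oct 16, 1996) and when the product is delivered to the customer (Nov 11, 1996).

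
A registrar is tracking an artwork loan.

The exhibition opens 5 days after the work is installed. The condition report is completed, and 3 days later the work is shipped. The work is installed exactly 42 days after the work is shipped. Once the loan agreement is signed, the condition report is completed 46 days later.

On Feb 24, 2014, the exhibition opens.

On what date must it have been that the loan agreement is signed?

The exhibition opens: Feb 24, 2014.
The work is installed: Feb 24, 2014 − 5 days = Feb 19, 2014.
The work is shipped: Feb 19, 2014 − 42 days = Jan 8, 2014.
The condition report is completed: Jan 8, 2014 − 3 days = Jan 5, 2014.
The loan agreement is signed: Jan 5, 2014 − 46 days = Nov 20, 2013.

Nov 20, 2013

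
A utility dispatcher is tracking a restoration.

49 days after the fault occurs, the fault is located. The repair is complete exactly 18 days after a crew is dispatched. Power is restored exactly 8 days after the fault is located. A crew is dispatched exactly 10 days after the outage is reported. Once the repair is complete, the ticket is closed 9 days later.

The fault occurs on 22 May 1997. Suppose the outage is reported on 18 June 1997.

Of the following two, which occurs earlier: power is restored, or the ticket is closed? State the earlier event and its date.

Power is restored — 18 July 1997

The fault occurs: May 22, 1997.
The fault is located: May 22, 1997 + 49 days = Jul 10, 1997.
Power is restored: Jul 10, 1997 + 8 days = Jul 18, 1997.
The outage is reported: Jun 18, 1997.
A crew is dispatched: Jun 18, 1997 + 10 days = Jun 28, 1997.
The repair is complete: Jun 28, 1997 + 18 days = Jul 16, 1997.
The ticket is closed: Jul 16, 1997 + 9 days = Jul 25, 1997.
Comparing: power is restored on Jul 18, 1997 vs the ticket is closed on Jul 25, 1997. Earlier: power is restored.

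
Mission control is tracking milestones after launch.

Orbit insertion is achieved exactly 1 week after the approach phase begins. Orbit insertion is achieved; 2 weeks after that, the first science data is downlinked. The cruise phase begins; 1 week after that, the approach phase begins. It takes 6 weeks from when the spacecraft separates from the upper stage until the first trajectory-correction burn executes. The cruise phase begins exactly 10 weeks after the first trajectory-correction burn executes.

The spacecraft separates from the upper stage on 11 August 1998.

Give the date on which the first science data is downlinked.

The spacecraft separates from the upper stage: Aug 11, 1998.
The first trajectory-correction burn executes: Aug 11, 1998 + 6 weeks = Sep 22, 1998.
The cruise phase begins: Sep 22, 1998 + 10 weeks = Dec 1, 1998.
The approach phase begins: Dec 1, 1998 + 1 week = Dec 8, 1998.
Orbit insertion is achieved: Dec 8, 1998 + 1 week = Dec 15, 1998.
The first science data is downlinked: Dec 15, 1998 + 2 weeks = Dec 29, 1998.

29 December 1998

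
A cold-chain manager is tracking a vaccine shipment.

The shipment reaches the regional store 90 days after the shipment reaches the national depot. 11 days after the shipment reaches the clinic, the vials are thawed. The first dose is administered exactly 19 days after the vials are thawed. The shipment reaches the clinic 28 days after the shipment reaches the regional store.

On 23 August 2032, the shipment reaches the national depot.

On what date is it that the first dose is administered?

The shipment reaches the national depot: Aug 23, 2032.
The shipment reaches the regional store: Aug 23, 2032 + 90 days = Nov 21, 2032.
The shipment reaches the clinic: Nov 21, 2032 + 28 days = Dec 19, 2032.
The vials are thawed: Dec 19, 2032 + 11 days = Dec 30, 2032.
The first dose is administered: Dec 30, 2032 + 19 days = Jan 18, 2033.

18 January 2033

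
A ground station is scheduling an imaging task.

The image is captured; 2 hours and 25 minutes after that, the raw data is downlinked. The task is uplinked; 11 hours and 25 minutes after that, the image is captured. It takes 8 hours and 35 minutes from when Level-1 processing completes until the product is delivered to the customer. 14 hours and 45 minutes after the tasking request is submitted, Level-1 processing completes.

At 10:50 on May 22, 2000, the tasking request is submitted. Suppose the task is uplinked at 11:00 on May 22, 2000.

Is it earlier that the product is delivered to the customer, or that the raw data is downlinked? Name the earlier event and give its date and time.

The raw data is downlinked — 00:50 on May 23, 2000

The tasking request is submitted: 10:50 May 22, 2000.
Level-1 processing completes: 10:50 May 22, 2000 + 14h45m = 01:35 May 23, 2000.
The product is delivered to the customer: 01:35 May 23, 2000 + 8h35m = 10:10 May 23, 2000.
The task is uplinked: 11:00 May 22, 2000.
The image is captured: 11:00 May 22, 2000 + 11h25m = 22:25 May 22, 2000.
The raw data is downlinked: 22:25 May 22, 2000 + 2h25m = 00:50 May 23, 2000.
Comparing: the product is delivered to the customer at 10:10 May 23, 2000 vs the raw data is downlinked at 00:50 May 23, 2000. Earlier: the raw data is downlinked.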